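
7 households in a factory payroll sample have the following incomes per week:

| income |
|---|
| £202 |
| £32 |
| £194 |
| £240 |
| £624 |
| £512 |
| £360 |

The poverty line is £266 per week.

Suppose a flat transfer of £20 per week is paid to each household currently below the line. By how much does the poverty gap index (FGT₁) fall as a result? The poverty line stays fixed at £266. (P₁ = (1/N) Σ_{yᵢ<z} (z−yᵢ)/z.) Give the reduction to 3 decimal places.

0.043

Before: below the line — £32, £194, £202, £240; poverty gap index (FGT₁) = 0.21267.
After the £20 transfer: below the line — £52, £214, £222, £260; poverty gap index (FGT₁) = 0.16971.
Reduction = 0.21267 − 0.16971 = 0.043.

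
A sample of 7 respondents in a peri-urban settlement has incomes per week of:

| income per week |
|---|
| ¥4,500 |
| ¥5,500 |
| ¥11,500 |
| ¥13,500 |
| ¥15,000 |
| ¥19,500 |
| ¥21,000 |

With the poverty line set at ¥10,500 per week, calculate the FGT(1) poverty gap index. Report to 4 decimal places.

Below the line: ¥4,500, ¥5,500 (q = 2 of N = 7).
Gap ratios (z−y)/z: (10500−4500)/10500 = 0.5714; (10500−5500)/10500 = 0.4762.
Σ = 1.047619. Dividing by the full population N = 7 gives P₁ = 0.1497.

0.1497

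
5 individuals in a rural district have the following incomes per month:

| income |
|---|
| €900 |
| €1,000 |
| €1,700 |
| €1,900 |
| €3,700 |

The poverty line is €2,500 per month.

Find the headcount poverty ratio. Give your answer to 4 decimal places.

0.8000

4 of the 5 individuals have income below €2,500.
H = 4/5 = 0.8000.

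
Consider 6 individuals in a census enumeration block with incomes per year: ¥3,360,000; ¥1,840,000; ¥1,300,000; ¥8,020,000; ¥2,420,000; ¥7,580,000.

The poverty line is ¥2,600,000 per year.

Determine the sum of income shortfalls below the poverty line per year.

Below the line: ¥1,300,000, ¥1,840,000, ¥2,420,000 (q = 3 of N = 6).
Individual gaps: 2600000−1300000 = 1300000; 2600000−1840000 = 760000; 2600000−2420000 = 180000.
Aggregate gap = ¥2,240,000.

¥2,240,000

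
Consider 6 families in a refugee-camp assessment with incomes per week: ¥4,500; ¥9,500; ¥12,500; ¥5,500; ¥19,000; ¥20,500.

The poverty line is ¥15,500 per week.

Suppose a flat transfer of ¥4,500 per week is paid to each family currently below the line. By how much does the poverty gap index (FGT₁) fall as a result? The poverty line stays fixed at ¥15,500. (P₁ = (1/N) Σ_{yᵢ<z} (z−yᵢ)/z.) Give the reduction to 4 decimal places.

Before: below the line — ¥4,500, ¥5,500, ¥9,500, ¥12,500; poverty gap index (FGT₁) = 0.322581.
After the ¥4,500 transfer: below the line — ¥9,000, ¥10,000, ¥14,000; poverty gap index (FGT₁) = 0.145161.
Reduction = 0.322581 − 0.145161 = 0.1774.

0.1774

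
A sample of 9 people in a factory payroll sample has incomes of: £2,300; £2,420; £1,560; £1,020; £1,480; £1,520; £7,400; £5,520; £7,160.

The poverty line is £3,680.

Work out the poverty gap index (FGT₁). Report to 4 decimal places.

Poor units: £1,020, £1,480, £1,520, £1,560, £2,300, £2,420 (q = 6 of N = 9).
Relative gaps: (3680−1020)/3680 = 0.7228; (3680−1480)/3680 = 0.5978; (3680−1520)/3680 = 0.5870; (3680−1560)/3680 = 0.5761; (3680−2300)/3680 = 0.3750; (3680−2420)/3680 = 0.3424.
Σ = 3.201087. Dividing by the full population N = 9 gives P₁ = 0.3557.

0.3557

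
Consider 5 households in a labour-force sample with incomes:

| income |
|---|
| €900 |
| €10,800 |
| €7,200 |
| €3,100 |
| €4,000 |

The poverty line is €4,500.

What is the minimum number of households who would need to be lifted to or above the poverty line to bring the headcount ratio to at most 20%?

Currently q = 3 of N = 5 are below the line (H = 0.600).
A headcount ratio of at most 20% allows at most ⌊0.20 × 5⌋ = 1 poor households.
So at least 3 − 1 = 2 must be lifted.

2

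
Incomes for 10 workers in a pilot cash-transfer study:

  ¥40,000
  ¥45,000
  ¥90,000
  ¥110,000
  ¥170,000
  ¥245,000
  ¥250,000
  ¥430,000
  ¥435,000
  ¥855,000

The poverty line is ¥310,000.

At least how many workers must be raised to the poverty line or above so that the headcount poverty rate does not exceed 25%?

7 of the 10 workers are poor, so H = 7/10 = 0.700.
A headcount ratio of at most 25% allows at most ⌊0.25 × 10⌋ = 2 poor workers.
So at least 7 − 2 = 5 must be lifted.

5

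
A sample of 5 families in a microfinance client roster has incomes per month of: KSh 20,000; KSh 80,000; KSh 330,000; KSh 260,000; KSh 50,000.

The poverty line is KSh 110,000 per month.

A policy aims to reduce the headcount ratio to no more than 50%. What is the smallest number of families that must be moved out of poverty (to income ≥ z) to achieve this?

1

3 of the 5 families are poor, so H = 3/5 = 0.600.
A headcount ratio of at most 50% allows at most ⌊0.50 × 5⌋ = 2 poor families.
So at least 3 − 2 = 1 must be lifted.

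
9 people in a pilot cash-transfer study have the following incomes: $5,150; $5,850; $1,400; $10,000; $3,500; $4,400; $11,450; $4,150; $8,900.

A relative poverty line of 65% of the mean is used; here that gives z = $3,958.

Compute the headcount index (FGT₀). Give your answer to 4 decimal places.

2 of the 9 people have income below $3,958.
H = 2/9 = 0.2222.

0.2222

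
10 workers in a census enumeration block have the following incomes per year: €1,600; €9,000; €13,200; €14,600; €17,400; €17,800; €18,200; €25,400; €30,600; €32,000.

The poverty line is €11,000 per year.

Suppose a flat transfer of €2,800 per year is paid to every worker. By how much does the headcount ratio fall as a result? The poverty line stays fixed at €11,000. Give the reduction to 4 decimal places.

0.1000

Before: below the line — €1,600, €9,000; headcount ratio = 0.200000.
After the €2,800 transfer: below the line — €4,400; headcount ratio = 0.100000.
Reduction = 0.200000 − 0.100000 = 0.1000.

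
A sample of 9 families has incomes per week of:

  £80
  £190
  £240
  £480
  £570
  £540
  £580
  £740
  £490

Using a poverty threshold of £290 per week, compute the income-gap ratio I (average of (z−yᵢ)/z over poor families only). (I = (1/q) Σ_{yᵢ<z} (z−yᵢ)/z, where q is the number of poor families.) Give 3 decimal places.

0.414

Incomes under z: £80, £190, £240 (q = 3 of N = 9).
Relative gaps: 0.7241, 0.3448, 0.1724; sum = 1.241379.
I averages over the q = 3 poor units only: 1.241379 / 3 = 0.414.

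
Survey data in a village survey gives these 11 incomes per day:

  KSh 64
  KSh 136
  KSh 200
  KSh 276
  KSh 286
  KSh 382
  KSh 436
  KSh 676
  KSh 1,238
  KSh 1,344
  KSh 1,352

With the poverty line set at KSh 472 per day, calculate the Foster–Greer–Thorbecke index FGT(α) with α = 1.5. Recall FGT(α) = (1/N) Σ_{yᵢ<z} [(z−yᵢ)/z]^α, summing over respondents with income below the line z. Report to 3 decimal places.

Below the line: KSh 64, KSh 136, KSh 200, KSh 276, KSh 286, KSh 382, KSh 436 (q = 7 of N = 11).
Shortfall ratios: (472−64)/472 = 0.8644; (472−136)/472 = 0.7119; (472−200)/472 = 0.5763; (472−276)/472 = 0.4153; (472−286)/472 = 0.3941; (472−382)/472 = 0.1907; (472−436)/472 = 0.0763.
Raised to α = 1.5: 0.80367; 0.60061; 0.43746; 0.26759; 0.24738; 0.08326; 0.02106.
Sum = 2.461039; FGT(1.5) = 2.461039 / 11 = 0.224.

0.224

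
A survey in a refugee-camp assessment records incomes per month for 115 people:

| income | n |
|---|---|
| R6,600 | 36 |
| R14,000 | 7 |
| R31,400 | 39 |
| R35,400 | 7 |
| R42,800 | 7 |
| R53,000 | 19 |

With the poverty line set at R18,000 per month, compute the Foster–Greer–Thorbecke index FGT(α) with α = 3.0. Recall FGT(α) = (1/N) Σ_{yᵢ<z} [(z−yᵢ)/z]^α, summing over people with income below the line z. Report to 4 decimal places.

0.0802

Incomes under z: 36×R6,600, 7×R14,000 (q = 43 of N = 115).
Relative gaps: (18000−6600)/18000 = 0.6333 (×36); (18000−14000)/18000 = 0.2222 (×7).
Raised to α = 3.0: 0.25404 (×36); 0.01097 (×7).
Sum = 9.222151; FGT(3.0) = 9.222151 / 115 = 0.0802.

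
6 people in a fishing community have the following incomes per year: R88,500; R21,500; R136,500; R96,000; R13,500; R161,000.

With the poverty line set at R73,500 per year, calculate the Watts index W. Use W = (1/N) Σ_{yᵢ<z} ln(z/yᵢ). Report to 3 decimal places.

Poor units: R13,500, R21,500 (q = 2 of N = 6).
ln(z/y) terms: ln(73500/13500) = 1.6946; ln(73500/21500) = 1.2292.
W = 2.923828 / 6 = 0.487.

0.487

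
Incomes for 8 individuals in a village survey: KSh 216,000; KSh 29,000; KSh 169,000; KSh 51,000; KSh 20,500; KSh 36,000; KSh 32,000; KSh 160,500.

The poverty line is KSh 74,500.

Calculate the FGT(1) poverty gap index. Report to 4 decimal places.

0.3423

Incomes under z: KSh 20,500, KSh 29,000, KSh 32,000, KSh 36,000, KSh 51,000 (q = 5 of N = 8).
Relative gaps: (74500−20500)/74500 = 0.7248; (74500−29000)/74500 = 0.6107; (74500−32000)/74500 = 0.5705; (74500−36000)/74500 = 0.5168; (74500−51000)/74500 = 0.3154.
Σ = 2.738255. Dividing by the full population N = 8 gives P₁ = 0.3423.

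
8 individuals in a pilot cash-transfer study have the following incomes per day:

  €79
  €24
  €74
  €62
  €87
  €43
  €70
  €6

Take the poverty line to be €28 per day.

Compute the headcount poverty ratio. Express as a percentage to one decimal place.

2 of the 8 individuals have income below €28.
H = 2/8 = 25.0%.

25.0%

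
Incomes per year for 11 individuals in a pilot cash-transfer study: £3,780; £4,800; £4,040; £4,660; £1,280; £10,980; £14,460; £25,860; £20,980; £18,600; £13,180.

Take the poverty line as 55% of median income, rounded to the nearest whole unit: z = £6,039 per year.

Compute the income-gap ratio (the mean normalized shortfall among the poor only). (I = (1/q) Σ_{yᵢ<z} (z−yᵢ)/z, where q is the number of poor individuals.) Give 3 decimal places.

0.385

Poor units: £1,280, £3,780, £4,040, £4,660, £4,800 (q = 5 of N = 11).
Relative gaps: 0.7880, 0.3741, 0.3310, 0.2283, 0.2052; sum = 1.926643.
The income-gap ratio divides by q (the poor only): 1.926643 / 5 = 0.385.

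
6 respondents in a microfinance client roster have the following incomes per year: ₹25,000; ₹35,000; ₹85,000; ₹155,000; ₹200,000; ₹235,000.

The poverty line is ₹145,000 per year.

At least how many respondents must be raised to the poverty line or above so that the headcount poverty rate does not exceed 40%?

1

3 of the 6 respondents are poor, so H = 3/6 = 0.500.
A headcount ratio of at most 40% allows at most ⌊0.40 × 6⌋ = 2 poor respondents.
So at least 3 − 2 = 1 must be lifted.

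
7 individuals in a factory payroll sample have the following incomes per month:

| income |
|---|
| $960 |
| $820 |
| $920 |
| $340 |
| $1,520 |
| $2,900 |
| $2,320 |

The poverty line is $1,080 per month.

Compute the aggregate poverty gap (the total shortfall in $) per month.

Below z: $340, $820, $920, $960 (q = 4 of N = 7).
Individual gaps: 1080−340 = 740; 1080−820 = 260; 1080−920 = 160; 1080−960 = 120.
Aggregate gap = $1,280.

$1,280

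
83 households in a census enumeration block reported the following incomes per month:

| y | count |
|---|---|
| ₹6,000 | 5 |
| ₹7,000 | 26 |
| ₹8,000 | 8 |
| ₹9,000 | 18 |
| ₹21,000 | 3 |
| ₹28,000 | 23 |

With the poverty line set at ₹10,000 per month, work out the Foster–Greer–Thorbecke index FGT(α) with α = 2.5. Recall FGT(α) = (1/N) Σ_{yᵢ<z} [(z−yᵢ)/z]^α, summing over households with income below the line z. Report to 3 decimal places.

0.024

Below z: 5×₹6,000, 26×₹7,000, 8×₹8,000, 18×₹9,000 (q = 57 of N = 83).
Relative gaps: (10000−6000)/10000 = 0.4000 (×5); (10000−7000)/10000 = 0.3000 (×26); (10000−8000)/10000 = 0.2000 (×8); (10000−9000)/10000 = 0.1000 (×18).
Raised to α = 2.5: 0.10119 (×5); 0.04930 (×26); 0.01789 (×8); 0.00316 (×18).
Sum = 1.987665; FGT(2.5) = 1.987665 / 83 = 0.024.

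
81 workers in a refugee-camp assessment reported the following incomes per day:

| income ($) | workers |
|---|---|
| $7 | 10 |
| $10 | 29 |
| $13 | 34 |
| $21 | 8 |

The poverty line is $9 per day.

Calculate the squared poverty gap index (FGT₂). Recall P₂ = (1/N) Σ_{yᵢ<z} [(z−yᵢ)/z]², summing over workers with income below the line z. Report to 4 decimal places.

Below the line: 10×$7 (q = 10 of N = 81).
Relative gaps: (9−7)/9 = 0.2222 (×10).
Squared: 0.0494 (×10).
Sum = 0.493827; P₂ = 0.493827 / 81 = 0.0061.

0.0061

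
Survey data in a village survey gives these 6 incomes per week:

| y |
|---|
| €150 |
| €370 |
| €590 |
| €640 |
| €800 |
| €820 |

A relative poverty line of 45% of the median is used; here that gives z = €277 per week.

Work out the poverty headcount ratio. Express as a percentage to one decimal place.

16.7%

1 of the 6 families have income below €277.
H = 1/6 = 16.7%.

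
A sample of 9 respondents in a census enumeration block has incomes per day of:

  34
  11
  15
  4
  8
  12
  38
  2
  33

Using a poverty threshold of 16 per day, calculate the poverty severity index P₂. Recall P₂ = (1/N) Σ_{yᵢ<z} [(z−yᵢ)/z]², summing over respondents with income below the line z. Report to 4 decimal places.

0.1936

Below the line: 2, 4, 8, 11, 12, 15 (q = 6 of N = 9).
Gap ratios (z−y)/z: (16−2)/16 = 0.8750; (16−4)/16 = 0.7500; (16−8)/16 = 0.5000; (16−11)/16 = 0.3125; (16−12)/16 = 0.2500; (16−15)/16 = 0.0625.
Squared: 0.7656; 0.5625; 0.2500; 0.0977; 0.0625; 0.0039.
Sum = 1.742188; P₂ = 1.742188 / 9 = 0.1936.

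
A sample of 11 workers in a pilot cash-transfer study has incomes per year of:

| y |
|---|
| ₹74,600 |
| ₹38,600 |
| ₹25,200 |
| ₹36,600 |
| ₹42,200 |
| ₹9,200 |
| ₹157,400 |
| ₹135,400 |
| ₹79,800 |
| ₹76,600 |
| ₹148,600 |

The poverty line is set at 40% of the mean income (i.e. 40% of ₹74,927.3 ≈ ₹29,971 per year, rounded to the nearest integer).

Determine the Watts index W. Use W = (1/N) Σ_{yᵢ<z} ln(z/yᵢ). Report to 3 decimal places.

Poor units: ₹9,200, ₹25,200 (q = 2 of N = 11).
Log shortfalls: ln(29971/9200) = 1.1810; ln(29971/25200) = 0.1734.
W = 1.354413 / 11 = 0.123.

0.123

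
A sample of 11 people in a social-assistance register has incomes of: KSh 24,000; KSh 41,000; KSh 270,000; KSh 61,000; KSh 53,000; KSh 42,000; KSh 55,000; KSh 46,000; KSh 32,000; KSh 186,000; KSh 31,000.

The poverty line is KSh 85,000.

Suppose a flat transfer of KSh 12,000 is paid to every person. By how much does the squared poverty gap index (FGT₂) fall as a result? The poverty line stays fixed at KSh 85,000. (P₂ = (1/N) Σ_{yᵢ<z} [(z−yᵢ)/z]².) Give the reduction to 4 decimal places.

Before: below the line — KSh 24,000, KSh 31,000, KSh 32,000, KSh 41,000, KSh 42,000, KSh 46,000, KSh 53,000, KSh 55,000, KSh 61,000; squared poverty gap index (FGT₂) = 0.217075.
After the KSh 12,000 transfer: below the line — KSh 36,000, KSh 43,000, KSh 44,000, KSh 53,000, KSh 54,000, KSh 58,000, KSh 65,000, KSh 67,000, KSh 73,000; squared poverty gap index (FGT₂) = 0.118628.
Reduction = 0.217075 − 0.118628 = 0.0984.

0.0984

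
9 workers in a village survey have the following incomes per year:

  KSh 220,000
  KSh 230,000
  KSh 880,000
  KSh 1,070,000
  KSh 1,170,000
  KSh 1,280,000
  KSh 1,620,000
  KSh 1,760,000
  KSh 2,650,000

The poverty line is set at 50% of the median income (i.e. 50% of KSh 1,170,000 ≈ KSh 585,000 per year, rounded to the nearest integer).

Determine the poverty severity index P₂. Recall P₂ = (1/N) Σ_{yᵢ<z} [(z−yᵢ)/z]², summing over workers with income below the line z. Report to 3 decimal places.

0.084

Poor units: KSh 220,000, KSh 230,000 (q = 2 of N = 9).
Normalized shortfalls: (585000−220000)/585000 = 0.6239; (585000−230000)/585000 = 0.6068.
Squared: 0.3893; 0.3683.
Sum = 0.757543; P₂ = 0.757543 / 9 = 0.084.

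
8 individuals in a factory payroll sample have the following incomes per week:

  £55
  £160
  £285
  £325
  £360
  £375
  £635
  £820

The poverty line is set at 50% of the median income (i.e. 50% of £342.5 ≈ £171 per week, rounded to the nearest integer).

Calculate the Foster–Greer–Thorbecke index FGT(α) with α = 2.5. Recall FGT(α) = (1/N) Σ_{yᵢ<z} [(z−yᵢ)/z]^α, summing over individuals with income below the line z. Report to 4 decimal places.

0.0475

Below the line: £55, £160 (q = 2 of N = 8).
Normalized shortfalls: (171−55)/171 = 0.6784; (171−160)/171 = 0.0643.
Raised to α = 2.5: 0.37901; 0.00105.
Sum = 0.380063; FGT(2.5) = 0.380063 / 8 = 0.0475.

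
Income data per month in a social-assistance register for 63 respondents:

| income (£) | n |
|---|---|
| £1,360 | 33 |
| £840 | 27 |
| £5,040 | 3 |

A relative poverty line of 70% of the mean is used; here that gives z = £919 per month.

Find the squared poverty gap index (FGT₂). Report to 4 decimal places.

Poor units: 27×£840 (q = 27 of N = 63).
Normalized shortfalls: (919−840)/919 = 0.0860 (×27).
Squared: 0.0074 (×27).
Sum = 0.199520; P₂ = 0.199520 / 63 = 0.0032.

0.0032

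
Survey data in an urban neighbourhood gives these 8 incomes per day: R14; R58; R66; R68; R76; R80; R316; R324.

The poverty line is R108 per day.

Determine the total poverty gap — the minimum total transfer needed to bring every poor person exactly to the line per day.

R286

Below z: R14, R58, R66, R68, R76, R80 (q = 6 of N = 8).
Individual gaps: 108−14 = 94; 108−58 = 50; 108−66 = 42; 108−68 = 40; 108−76 = 32; 108−80 = 28.
Aggregate gap = R286.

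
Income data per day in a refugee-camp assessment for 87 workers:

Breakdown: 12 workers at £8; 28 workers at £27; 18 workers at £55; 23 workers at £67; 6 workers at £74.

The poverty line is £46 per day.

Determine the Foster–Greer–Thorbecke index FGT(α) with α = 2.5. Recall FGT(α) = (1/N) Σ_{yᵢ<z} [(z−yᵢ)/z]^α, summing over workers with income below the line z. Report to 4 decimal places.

0.1208

Below the line: 12×£8, 28×£27 (q = 40 of N = 87).
Shortfall ratios: (46−8)/46 = 0.8261 (×12); (46−27)/46 = 0.4130 (×28).
Raised to α = 2.5: 0.62025 (×12); 0.10965 (×28).
Sum = 10.513024; FGT(2.5) = 10.513024 / 87 = 0.1208.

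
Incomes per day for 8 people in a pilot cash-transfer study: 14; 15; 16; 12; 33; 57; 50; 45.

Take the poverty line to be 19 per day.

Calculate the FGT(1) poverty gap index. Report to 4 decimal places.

0.1250

Incomes under z: 12, 14, 15, 16 (q = 4 of N = 8).
Normalized shortfalls: (19−12)/19 = 0.3684; (19−14)/19 = 0.2632; (19−15)/19 = 0.2105; (19−16)/19 = 0.1579.
Sum of shortfalls = 1.000000; P₁ averages over all N: 1.000000 / 8 = 0.1250.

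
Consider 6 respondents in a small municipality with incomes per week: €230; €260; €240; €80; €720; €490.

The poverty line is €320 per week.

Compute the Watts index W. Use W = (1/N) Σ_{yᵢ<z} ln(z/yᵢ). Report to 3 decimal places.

0.369

Poor units: €80, €230, €240, €260 (q = 4 of N = 6).
Log gaps: ln(320/80) = 1.3863; ln(320/230) = 0.3302; ln(320/240) = 0.2877; ln(320/260) = 0.2076.
W = 2.211857 / 6 = 0.369.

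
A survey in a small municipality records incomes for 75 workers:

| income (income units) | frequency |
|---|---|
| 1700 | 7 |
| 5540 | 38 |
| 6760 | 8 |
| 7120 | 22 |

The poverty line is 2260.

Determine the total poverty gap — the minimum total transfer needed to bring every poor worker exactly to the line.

Below the line: 7×1700 (q = 7 of N = 75).
Individual gaps: 7×(2260−1700) = 3920.
Aggregate gap = 3920.

3920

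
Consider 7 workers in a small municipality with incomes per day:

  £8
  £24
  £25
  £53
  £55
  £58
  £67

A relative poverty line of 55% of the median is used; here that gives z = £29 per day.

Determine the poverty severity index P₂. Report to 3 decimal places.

0.082

Below the line: £8, £24, £25 (q = 3 of N = 7).
Gap ratios (z−y)/z: (29−8)/29 = 0.7241; (29−24)/29 = 0.1724; (29−25)/29 = 0.1379.
Squared: 0.5244; 0.0297; 0.0190.
Sum = 0.573127; P₂ = 0.573127 / 7 = 0.082.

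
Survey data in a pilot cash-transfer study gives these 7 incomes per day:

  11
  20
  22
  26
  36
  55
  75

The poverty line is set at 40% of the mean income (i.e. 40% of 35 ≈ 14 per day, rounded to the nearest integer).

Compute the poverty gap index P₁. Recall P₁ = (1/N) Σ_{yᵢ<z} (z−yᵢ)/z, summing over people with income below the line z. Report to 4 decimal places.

Incomes under z: 11 (q = 1 of N = 7).
Shortfall ratios: (14−11)/14 = 0.2143.
Σ = 0.214286. Dividing by the full population N = 7 gives P₁ = 0.0306.

0.0306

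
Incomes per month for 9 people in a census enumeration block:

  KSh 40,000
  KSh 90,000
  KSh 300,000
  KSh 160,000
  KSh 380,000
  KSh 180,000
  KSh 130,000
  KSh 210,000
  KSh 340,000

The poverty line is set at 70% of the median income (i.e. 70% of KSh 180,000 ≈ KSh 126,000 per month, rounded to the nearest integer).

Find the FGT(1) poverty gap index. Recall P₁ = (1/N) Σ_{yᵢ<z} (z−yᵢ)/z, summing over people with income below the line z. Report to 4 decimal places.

Incomes under z: KSh 40,000, KSh 90,000 (q = 2 of N = 9).
Shortfall ratios: (126000−40000)/126000 = 0.6825; (126000−90000)/126000 = 0.2857.
Σ = 0.968254. Dividing by the full population N = 9 gives P₁ = 0.1076.

0.1076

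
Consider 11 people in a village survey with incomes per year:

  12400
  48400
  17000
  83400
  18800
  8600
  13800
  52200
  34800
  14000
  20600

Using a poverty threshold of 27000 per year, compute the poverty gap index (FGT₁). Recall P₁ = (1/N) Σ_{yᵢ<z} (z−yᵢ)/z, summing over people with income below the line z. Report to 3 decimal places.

Incomes under z: 8600, 12400, 13800, 14000, 17000, 18800, 20600 (q = 7 of N = 11).
Gap ratios (z−y)/z: (27000−8600)/27000 = 0.6815; (27000−12400)/27000 = 0.5407; (27000−13800)/27000 = 0.4889; (27000−14000)/27000 = 0.4815; (27000−17000)/27000 = 0.3704; (27000−18800)/27000 = 0.3037; (27000−20600)/27000 = 0.2370.
Σ = 3.103704. Dividing by the full population N = 11 gives P₁ = 0.282.

0.282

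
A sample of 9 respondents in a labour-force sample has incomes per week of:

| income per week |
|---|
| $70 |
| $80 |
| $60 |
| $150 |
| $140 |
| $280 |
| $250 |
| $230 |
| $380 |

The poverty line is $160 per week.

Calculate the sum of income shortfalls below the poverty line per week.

$300

Poor units: $60, $70, $80, $140, $150 (q = 5 of N = 9).
Individual gaps: 160−60 = 100; 160−70 = 90; 160−80 = 80; 160−140 = 20; 160−150 = 10.
Aggregate gap = $300.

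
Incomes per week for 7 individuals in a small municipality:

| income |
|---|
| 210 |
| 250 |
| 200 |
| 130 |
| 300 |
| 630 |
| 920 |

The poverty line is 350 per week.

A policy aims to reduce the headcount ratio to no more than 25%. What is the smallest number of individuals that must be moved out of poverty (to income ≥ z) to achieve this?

4

5 of the 7 individuals are poor, so H = 5/7 = 0.714.
A headcount ratio of at most 25% allows at most ⌊0.25 × 7⌋ = 1 poor individuals.
So at least 5 − 1 = 4 must be lifted.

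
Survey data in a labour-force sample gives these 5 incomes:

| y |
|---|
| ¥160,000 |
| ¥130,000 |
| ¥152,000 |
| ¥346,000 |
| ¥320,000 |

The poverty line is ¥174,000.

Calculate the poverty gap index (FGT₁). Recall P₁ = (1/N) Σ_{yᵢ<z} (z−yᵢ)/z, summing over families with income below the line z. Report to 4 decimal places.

0.0920

Below z: ¥130,000, ¥152,000, ¥160,000 (q = 3 of N = 5).
Relative gaps: (174000−130000)/174000 = 0.2529; (174000−152000)/174000 = 0.1264; (174000−160000)/174000 = 0.0805.
Σ = 0.459770. Dividing by the full population N = 5 gives P₁ = 0.0920.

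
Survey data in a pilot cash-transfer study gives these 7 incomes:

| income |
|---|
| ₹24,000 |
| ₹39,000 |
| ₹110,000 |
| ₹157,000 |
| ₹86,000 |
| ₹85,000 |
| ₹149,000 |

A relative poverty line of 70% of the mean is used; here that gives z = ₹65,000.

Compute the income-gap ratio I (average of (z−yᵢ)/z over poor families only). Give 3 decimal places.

0.515

Poor units: ₹24,000, ₹39,000 (q = 2 of N = 7).
Shortfall ratios (z−y)/z: 0.6308, 0.4000; sum = 1.030769.
I averages over the q = 2 poor units only: 1.030769 / 2 = 0.515.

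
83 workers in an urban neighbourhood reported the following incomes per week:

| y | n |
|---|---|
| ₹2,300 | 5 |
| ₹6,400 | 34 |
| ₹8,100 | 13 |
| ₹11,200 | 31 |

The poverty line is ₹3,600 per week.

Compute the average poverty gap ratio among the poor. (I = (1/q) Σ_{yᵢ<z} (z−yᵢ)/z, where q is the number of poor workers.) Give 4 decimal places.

0.3611

Below z: 5×₹2,300 (q = 5 of N = 83).
Relative gaps: 0.3611 (×5); sum = 1.805556.
I averages over the q = 5 poor units only: 1.805556 / 5 = 0.3611.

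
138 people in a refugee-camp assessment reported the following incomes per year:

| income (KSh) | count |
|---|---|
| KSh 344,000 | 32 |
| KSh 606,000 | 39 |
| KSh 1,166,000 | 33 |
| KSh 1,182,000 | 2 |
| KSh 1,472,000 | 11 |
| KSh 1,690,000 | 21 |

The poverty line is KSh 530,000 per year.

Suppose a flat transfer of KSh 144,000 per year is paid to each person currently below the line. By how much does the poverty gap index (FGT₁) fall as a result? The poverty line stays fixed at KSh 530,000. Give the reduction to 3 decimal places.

Before: below the line — 32×KSh 344,000; poverty gap index (FGT₁) = 0.08138.
After the KSh 144,000 transfer: below the line — 32×KSh 488,000; poverty gap index (FGT₁) = 0.01838.
Reduction = 0.08138 − 0.01838 = 0.063.

0.063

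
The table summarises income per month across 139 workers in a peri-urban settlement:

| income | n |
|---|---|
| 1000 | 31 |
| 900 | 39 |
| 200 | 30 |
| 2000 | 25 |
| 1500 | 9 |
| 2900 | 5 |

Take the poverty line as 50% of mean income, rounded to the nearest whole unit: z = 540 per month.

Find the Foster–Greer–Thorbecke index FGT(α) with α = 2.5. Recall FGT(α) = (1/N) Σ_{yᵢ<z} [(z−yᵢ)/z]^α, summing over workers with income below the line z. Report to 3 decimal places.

Below the line: 30×200 (q = 30 of N = 139).
Relative gaps: (540−200)/540 = 0.6296 (×30).
Raised to α = 2.5: 0.31457 (×30).
Sum = 9.437004; FGT(2.5) = 9.437004 / 139 = 0.068.

0.068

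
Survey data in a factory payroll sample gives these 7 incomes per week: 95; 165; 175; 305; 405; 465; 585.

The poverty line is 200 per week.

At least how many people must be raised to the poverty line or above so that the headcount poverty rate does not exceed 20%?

2

Currently q = 3 of N = 7 are below the line (H = 0.429).
A headcount ratio of at most 20% allows at most ⌊0.20 × 7⌋ = 1 poor people.
So at least 3 − 1 = 2 must be lifted.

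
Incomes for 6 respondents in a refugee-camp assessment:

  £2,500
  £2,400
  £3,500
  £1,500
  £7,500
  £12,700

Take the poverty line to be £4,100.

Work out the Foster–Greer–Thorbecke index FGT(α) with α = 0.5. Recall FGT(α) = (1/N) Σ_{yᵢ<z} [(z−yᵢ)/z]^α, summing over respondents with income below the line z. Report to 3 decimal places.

Incomes under z: £1,500, £2,400, £2,500, £3,500 (q = 4 of N = 6).
Normalized shortfalls: (4100−1500)/4100 = 0.6341; (4100−2400)/4100 = 0.4146; (4100−2500)/4100 = 0.3902; (4100−3500)/4100 = 0.1463.
Raised to α = 0.5: 0.79633; 0.64392; 0.62470; 0.38255.
Sum = 2.447495; FGT(0.5) = 2.447495 / 6 = 0.408.

0.408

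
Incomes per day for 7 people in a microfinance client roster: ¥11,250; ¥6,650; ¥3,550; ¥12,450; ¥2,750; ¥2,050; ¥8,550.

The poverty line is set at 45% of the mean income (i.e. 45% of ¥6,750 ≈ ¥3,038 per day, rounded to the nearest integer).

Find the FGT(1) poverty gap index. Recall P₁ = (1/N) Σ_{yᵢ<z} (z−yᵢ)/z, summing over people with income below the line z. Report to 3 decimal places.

Below the line: ¥2,050, ¥2,750 (q = 2 of N = 7).
Relative gaps: (3038−2050)/3038 = 0.3252; (3038−2750)/3038 = 0.0948.
Σ = 0.420013. Dividing by the full population N = 7 gives P₁ = 0.060.

0.060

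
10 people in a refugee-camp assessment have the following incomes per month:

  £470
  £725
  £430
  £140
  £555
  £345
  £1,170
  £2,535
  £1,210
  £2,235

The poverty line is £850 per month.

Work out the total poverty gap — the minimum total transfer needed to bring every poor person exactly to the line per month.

Poor units: £140, £345, £430, £470, £555, £725 (q = 6 of N = 10).
Individual gaps: 850−140 = 710; 850−345 = 505; 850−430 = 420; 850−470 = 380; 850−555 = 295; 850−725 = 125.
Aggregate gap = £2,435.

£2,435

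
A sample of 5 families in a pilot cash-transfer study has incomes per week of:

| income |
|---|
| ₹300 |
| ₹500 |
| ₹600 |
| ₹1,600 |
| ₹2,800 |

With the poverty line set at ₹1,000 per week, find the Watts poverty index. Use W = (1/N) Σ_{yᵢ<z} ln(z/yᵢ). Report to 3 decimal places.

Incomes under z: ₹300, ₹500, ₹600 (q = 3 of N = 5).
Log shortfalls: ln(1000/300) = 1.2040; ln(1000/500) = 0.6931; ln(1000/600) = 0.5108.
W = 2.407946 / 5 = 0.482.

0.482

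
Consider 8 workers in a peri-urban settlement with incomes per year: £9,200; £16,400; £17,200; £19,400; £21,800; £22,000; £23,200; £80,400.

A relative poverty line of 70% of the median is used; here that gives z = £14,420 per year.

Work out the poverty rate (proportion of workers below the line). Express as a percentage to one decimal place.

1 of the 8 workers have income below £14,420.
H = 1/8 = 12.5%.

12.5%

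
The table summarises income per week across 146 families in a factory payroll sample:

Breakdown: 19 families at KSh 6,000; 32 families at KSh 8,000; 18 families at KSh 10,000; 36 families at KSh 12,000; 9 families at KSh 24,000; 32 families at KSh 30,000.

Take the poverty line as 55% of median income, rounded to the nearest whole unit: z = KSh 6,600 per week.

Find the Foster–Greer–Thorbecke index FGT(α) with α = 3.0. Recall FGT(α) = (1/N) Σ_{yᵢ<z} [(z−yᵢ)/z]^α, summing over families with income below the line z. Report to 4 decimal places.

Poor units: 19×KSh 6,000 (q = 19 of N = 146).
Relative gaps: (6600−6000)/6600 = 0.0909 (×19).
Raised to α = 3.0: 0.00075 (×19).
Sum = 0.014275; FGT(3.0) = 0.014275 / 146 = 0.0001.

0.0001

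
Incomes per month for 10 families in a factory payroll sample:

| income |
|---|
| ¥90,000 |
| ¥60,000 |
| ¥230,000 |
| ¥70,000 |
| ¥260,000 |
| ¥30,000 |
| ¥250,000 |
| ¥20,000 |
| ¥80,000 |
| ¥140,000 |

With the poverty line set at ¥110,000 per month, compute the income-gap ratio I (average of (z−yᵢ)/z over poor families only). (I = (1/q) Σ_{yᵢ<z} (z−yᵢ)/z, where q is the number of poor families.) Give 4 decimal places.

0.4697

Poor units: ¥20,000, ¥30,000, ¥60,000, ¥70,000, ¥80,000, ¥90,000 (q = 6 of N = 10).
Shortfall ratios (z−y)/z: 0.8182, 0.7273, 0.4545, 0.3636, 0.2727, 0.1818; sum = 2.818182.
I averages over the q = 6 poor units only: 2.818182 / 6 = 0.4697.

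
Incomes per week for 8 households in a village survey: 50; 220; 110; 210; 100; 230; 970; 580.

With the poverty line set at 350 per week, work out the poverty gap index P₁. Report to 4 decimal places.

0.4214

Below the line: 50, 100, 110, 210, 220, 230 (q = 6 of N = 8).
Relative gaps: (350−50)/350 = 0.8571; (350−100)/350 = 0.7143; (350−110)/350 = 0.6857; (350−210)/350 = 0.4000; (350−220)/350 = 0.3714; (350−230)/350 = 0.3429.
Sum of shortfalls = 3.371429; P₁ averages over all N: 3.371429 / 8 = 0.4214.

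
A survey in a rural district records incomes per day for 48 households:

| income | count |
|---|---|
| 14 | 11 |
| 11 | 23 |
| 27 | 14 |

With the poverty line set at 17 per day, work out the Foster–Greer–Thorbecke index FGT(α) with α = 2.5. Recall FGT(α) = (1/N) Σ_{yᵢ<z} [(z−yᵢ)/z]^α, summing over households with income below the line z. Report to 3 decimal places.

Poor units: 23×11, 11×14 (q = 34 of N = 48).
Shortfall ratios: (17−11)/17 = 0.3529 (×23); (17−14)/17 = 0.1765 (×11).
Raised to α = 2.5: 0.07400 (×23); 0.01308 (×11).
Sum = 1.845999; FGT(2.5) = 1.845999 / 48 = 0.038.

0.038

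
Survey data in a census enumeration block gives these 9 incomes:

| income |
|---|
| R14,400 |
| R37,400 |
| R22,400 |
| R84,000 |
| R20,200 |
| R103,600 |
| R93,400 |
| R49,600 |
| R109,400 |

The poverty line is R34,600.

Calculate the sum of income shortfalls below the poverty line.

Below z: R14,400, R20,200, R22,400 (q = 3 of N = 9).
Individual gaps: 34600−14400 = 20200; 34600−20200 = 14400; 34600−22400 = 12200.
Aggregate gap = R46,800.

R46,800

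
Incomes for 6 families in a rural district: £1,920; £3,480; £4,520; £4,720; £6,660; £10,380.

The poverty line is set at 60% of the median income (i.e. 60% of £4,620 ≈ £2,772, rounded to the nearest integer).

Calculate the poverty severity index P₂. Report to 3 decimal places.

Poor units: £1,920 (q = 1 of N = 6).
Normalized shortfalls: (2772−1920)/2772 = 0.3074.
Squared: 0.0945.
Sum = 0.094470; P₂ = 0.094470 / 6 = 0.016.

0.016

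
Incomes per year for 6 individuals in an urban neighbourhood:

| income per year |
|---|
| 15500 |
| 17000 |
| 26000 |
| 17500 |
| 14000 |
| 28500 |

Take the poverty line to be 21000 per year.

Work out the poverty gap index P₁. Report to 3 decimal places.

0.159

Below z: 14000, 15500, 17000, 17500 (q = 4 of N = 6).
Relative gaps: (21000−14000)/21000 = 0.3333; (21000−15500)/21000 = 0.2619; (21000−17000)/21000 = 0.1905; (21000−17500)/21000 = 0.1667.
Σ = 0.952381. Dividing by the full population N = 6 gives P₁ = 0.159.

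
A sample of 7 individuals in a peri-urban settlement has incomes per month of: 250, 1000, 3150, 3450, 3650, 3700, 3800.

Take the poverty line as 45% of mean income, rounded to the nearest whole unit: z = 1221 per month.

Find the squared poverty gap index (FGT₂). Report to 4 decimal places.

0.0950

Below the line: 250, 1000 (q = 2 of N = 7).
Relative gaps: (1221−250)/1221 = 0.7952; (1221−1000)/1221 = 0.1810.
Squared: 0.6324; 0.0328.
Sum = 0.665183; P₂ = 0.665183 / 7 = 0.0950.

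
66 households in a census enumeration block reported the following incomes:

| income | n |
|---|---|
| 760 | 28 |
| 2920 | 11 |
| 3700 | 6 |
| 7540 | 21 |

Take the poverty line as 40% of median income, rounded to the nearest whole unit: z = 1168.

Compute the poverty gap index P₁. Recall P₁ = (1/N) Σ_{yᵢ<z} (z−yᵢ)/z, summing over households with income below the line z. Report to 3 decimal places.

Incomes under z: 28×760 (q = 28 of N = 66).
Normalized shortfalls: (1168−760)/1168 = 0.3493 (×28).
Sum of shortfalls = 9.780822; P₁ averages over all N: 9.780822 / 66 = 0.148.

0.148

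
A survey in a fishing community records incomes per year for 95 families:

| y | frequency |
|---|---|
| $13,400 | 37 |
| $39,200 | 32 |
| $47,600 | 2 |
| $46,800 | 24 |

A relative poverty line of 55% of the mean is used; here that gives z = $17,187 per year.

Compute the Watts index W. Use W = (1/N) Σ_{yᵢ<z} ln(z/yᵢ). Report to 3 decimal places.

0.097

Poor units: 37×$13,400 (q = 37 of N = 95).
Log shortfalls: ln(17187/13400) = 0.2489 (×37).
W = 9.209247 / 95 = 0.097.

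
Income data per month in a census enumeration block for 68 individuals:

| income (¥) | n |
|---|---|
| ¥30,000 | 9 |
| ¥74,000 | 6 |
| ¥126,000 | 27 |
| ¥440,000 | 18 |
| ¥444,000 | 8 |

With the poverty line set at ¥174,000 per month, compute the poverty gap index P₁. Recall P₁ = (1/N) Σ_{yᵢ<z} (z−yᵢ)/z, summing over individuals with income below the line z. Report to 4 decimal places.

0.2698

Incomes under z: 9×¥30,000, 6×¥74,000, 27×¥126,000 (q = 42 of N = 68).
Shortfall ratios: (174000−30000)/174000 = 0.8276 (×9); (174000−74000)/174000 = 0.5747 (×6); (174000−126000)/174000 = 0.2759 (×27).
Σ = 18.344828. Dividing by the full population N = 68 gives P₁ = 0.2698.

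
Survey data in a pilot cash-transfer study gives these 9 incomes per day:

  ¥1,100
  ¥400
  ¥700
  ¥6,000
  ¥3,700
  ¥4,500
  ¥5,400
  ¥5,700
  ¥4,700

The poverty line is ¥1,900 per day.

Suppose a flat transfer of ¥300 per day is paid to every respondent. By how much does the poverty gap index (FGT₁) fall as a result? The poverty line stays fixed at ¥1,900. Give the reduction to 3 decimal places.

Before: below the line — ¥400, ¥700, ¥1,100; poverty gap index (FGT₁) = 0.20468.
After the ¥300 transfer: below the line — ¥700, ¥1,000, ¥1,400; poverty gap index (FGT₁) = 0.15205.
Reduction = 0.20468 − 0.15205 = 0.053.

0.053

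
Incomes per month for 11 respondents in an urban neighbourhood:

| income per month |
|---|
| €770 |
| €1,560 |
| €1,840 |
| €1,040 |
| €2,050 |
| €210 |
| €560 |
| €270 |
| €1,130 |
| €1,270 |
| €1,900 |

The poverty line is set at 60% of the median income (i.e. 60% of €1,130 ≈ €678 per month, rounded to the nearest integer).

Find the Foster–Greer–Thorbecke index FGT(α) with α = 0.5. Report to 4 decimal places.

Below the line: €210, €270, €560 (q = 3 of N = 11).
Normalized shortfalls: (678−210)/678 = 0.6903; (678−270)/678 = 0.6018; (678−560)/678 = 0.1740.
Raised to α = 0.5: 0.83082; 0.77574; 0.41718.
Sum = 2.023743; FGT(0.5) = 2.023743 / 11 = 0.1840.

0.1840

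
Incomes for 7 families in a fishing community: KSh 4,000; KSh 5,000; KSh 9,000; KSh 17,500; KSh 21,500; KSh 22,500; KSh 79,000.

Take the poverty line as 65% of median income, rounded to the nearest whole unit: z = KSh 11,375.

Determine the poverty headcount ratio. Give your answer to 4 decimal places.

0.4286

3 of the 7 families have income below KSh 11,375.
H = 3/7 = 0.4286.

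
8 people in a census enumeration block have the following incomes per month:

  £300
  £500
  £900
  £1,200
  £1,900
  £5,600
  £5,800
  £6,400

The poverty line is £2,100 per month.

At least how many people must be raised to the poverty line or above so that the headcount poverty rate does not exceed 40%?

Currently q = 5 of N = 8 are below the line (H = 0.625).
A headcount ratio of at most 40% allows at most ⌊0.40 × 8⌋ = 3 poor people.
So at least 5 − 3 = 2 must be lifted.

2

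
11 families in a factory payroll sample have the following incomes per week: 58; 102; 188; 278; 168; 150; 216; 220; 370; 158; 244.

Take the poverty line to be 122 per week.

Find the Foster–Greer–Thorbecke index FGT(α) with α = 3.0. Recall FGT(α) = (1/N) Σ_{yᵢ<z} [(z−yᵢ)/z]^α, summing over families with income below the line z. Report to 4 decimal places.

Below the line: 58, 102 (q = 2 of N = 11).
Relative gaps: (122−58)/122 = 0.5246; (122−102)/122 = 0.1639.
Raised to α = 3.0: 0.14436; 0.00441.
Sum = 0.148770; FGT(3.0) = 0.148770 / 11 = 0.0135.

0.0135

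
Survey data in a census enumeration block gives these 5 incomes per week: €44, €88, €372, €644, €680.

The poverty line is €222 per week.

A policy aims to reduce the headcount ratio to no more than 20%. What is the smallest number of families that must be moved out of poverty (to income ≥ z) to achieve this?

2 of the 5 families are poor, so H = 2/5 = 0.400.
A headcount ratio of at most 20% allows at most ⌊0.20 × 5⌋ = 1 poor families.
So at least 2 − 1 = 1 must be lifted.

1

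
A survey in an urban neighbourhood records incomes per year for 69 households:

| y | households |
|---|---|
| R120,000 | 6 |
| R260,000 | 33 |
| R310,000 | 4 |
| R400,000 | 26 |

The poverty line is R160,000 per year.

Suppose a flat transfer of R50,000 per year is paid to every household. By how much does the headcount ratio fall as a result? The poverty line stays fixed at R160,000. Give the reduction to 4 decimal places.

0.0870

Before: below the line — 6×R120,000; headcount ratio = 0.086957.
After the R50,000 transfer: below the line — none; headcount ratio = 0.000000.
Reduction = 0.086957 − 0.000000 = 0.0870.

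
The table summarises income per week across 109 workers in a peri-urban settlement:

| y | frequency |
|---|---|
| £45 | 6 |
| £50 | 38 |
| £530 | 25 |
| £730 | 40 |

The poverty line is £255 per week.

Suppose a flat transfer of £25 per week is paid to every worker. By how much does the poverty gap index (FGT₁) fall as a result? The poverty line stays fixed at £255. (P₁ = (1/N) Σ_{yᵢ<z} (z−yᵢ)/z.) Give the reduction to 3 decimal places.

Before: below the line — 6×£45, 38×£50; poverty gap index (FGT₁) = 0.32560.
After the £25 transfer: below the line — 6×£70, 38×£75; poverty gap index (FGT₁) = 0.28602.
Reduction = 0.32560 − 0.28602 = 0.040.

0.040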